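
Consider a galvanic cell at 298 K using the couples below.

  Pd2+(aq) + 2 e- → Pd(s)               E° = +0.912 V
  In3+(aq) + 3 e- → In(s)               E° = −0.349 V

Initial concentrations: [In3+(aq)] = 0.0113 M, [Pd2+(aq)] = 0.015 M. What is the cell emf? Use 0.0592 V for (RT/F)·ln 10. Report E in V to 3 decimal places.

+1.245 V

The Pd²⁺/Pd couple has the more positive E°, so it is the cathode; In³⁺/In is the anode.
E°cell = +0.912 − (−0.349) = +1.261 V, with n = 6 electrons transferred.
Balancing gives 3 Pd2+(aq) + 2 In(s) → 3 Pd(s) + 2 In3+(aq); hence Q = [In3+(aq)]^2 / [Pd2+(aq)]^3 = 37.8 (log Q = 1.578).
E = E° − (0.0592/n)·log Q = +1.261 − (0.0592/6)(1.578) = +1.245 V.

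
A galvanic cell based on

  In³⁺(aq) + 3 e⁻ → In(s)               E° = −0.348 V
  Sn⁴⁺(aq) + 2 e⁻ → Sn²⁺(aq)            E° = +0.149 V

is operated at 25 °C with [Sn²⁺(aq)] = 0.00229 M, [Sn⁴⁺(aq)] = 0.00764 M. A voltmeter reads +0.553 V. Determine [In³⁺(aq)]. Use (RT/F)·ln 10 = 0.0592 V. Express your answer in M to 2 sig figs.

The Sn⁴⁺/Sn²⁺ couple has the larger reduction potential, so it is the cathode: E°cell = +0.149 − (−0.348) = +0.497 V and n = 6.
From the Nernst equation, log Q = n(E° − E)/0.0592 = 6·(+0.497 − (+0.553))/0.0592 = −5.676.
For 3 Sn⁴⁺(aq) + 2 In(s) → 3 Sn²⁺(aq) + 2 In³⁺(aq), the reaction quotient is Q = ([Sn²⁺(aq)]^3·[In³⁺(aq)]^2) / [Sn⁴⁺(aq)]^3.
Solving for the unknown gives log [In³⁺(aq)] = −2.053, so [In³⁺(aq)] ≈ 0.0089 M.

0.0089 M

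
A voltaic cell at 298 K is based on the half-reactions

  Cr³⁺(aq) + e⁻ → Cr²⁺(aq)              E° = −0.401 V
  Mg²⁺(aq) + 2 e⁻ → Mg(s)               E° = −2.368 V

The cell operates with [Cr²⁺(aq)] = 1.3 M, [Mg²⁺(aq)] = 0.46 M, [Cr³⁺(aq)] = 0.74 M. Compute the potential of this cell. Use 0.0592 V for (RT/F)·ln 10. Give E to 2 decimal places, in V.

Cr³⁺/Cr²⁺ is reduced (cathode, E° = −0.401 V) and Mg²⁺/Mg is oxidized (anode).
The standard potential is −0.401 − (−2.368) = +1.967 V and the balanced reaction transfers n = 2 electrons.
Balancing gives 2 Cr³⁺(aq) + Mg(s) → 2 Cr²⁺(aq) + Mg²⁺(aq); hence Q = ([Cr²⁺(aq)]^2·[Mg²⁺(aq)]) / [Cr³⁺(aq)]^2 = 1.42 (log Q = 0.152).
E = E° − (0.0592/n)·log Q = +1.967 − (0.0592/2)(0.152) = +1.96 V.

+1.96 V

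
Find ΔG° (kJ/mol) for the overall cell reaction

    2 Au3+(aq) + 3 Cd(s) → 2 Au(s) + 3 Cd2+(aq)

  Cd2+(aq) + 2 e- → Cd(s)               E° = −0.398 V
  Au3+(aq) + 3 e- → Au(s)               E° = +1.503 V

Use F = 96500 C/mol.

−1101 kJ/mol

In the reaction as written Au3+(aq) is reduced, so the Au³⁺/Au couple is the cathode and Cd²⁺/Cd is the anode.
E°cell = +1.503 − (−0.398) = +1.901 V; balancing electrons gives n = 6.
ΔG° = −nFE°cell = −(6)(96500)(+1.901) J/mol = −1101 kJ/mol.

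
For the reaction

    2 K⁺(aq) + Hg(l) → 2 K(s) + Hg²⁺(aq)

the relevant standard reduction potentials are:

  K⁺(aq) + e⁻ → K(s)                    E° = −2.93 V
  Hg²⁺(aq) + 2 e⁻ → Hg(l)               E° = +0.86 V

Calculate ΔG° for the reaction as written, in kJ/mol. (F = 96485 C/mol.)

+731 kJ/mol

In the reaction as written K⁺(aq) is reduced, so the K⁺/K couple is the cathode and Hg²⁺/Hg is the anode.
E°cell = −2.93 − (+0.86) = −3.79 V; balancing electrons gives n = 2.
ΔG° = −nFE°cell = −(2)(96485)(−3.79) J/mol = +731 kJ/mol.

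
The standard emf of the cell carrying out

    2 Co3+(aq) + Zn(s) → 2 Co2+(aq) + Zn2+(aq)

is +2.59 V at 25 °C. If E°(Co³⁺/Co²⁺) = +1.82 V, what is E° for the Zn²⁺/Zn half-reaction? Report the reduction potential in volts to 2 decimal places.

−0.77 V

In the reaction as written the Co³⁺/Co²⁺ couple is reduced (cathode) and Zn²⁺/Zn is oxidized (anode), so E°cell = E°(Co³⁺/Co²⁺) − E°(Zn²⁺/Zn).
E°(Zn²⁺/Zn) = E°(cathode) − E°cell = +1.82 − (+2.59) = −0.77 V.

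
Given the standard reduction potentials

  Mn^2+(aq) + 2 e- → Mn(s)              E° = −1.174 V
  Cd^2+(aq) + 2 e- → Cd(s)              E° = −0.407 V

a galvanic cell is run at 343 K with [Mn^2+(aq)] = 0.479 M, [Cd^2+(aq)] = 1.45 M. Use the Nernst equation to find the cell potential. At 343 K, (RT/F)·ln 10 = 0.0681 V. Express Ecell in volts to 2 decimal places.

The Cd²⁺/Cd couple has the more positive E°, so it is the cathode; Mn²⁺/Mn is the anode.
E°cell = −0.407 − (−1.174) = +0.767 V, with n = 2 electrons transferred.
The balanced reaction is Cd^2+(aq) + Mn(s) → Cd(s) + Mn^2+(aq), so Q = [Mn^2+(aq)] / [Cd^2+(aq)] = 0.33 and log Q = −0.481.
Applying E = E° − (RT ln10/nF)·log Q gives +0.767 − (0.0681/2)(−0.481) = +0.78 V.

+0.78 V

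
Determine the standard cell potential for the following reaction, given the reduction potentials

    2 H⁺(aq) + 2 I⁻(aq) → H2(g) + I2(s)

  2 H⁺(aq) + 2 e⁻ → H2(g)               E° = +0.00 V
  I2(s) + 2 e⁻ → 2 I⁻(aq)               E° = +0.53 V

−0.53 V

H⁺(aq) gains electrons, so the 2H⁺/H₂ couple is the cathode; the I₂/I⁻ couple is the anode.
E°cell = E°(cathode) − E°(anode) = +0.00 − (+0.53) = −0.53 V.
The negative E°cell means the reaction is non-spontaneous in the direction written.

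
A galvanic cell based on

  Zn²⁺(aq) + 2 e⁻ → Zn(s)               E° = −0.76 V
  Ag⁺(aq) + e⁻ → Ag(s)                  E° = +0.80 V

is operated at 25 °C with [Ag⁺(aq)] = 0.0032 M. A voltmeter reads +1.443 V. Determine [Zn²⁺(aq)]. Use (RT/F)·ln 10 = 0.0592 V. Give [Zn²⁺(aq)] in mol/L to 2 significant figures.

With Ag⁺/Ag at the cathode and Zn²⁺/Zn at the anode, E°cell = +0.80 − (−0.76) = +1.56 V (n = 2).
From the Nernst equation, log Q = n(E° − E)/0.0592 = 2·(+1.56 − (+1.443))/0.0592 = 3.953.
The balanced reaction is 2 Ag⁺(aq) + Zn(s) → 2 Ag(s) + Zn²⁺(aq), so Q = [Zn²⁺(aq)] / [Ag⁺(aq)]^2.
Isolating [Zn²⁺(aq)] in Q = 10^{3.953} yields log [Zn²⁺(aq)] = −1.037, i.e. 0.092 M.

0.092 M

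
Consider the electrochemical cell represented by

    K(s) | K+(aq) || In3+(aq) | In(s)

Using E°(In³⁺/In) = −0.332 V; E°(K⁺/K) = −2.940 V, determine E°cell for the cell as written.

By convention the left-hand electrode in cell notation is the anode (oxidation) and the right-hand electrode is the cathode (reduction).
E°cell = E°(right) − E°(left) = −0.332 − (−2.940) = +2.608 V.

+2.608 V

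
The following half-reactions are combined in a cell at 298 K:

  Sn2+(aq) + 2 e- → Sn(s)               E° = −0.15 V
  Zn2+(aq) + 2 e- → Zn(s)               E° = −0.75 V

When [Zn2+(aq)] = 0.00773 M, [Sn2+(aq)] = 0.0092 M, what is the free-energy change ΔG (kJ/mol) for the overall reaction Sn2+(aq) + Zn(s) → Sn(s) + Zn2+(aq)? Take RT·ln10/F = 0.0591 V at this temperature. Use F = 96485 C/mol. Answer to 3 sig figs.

The standard cell potential is −0.15 − (−0.75) = +0.60 V, with n = 2 electrons in the balanced equation.
Here Q = [Zn2+(aq)] / [Sn2+(aq)] = 0.84 (log Q = −0.076), giving E = +0.60 − (0.0591/2)·(−0.076) = +0.6022 V.
ΔG = −nFE = −(2)(96485)(+0.6022) J/mol = −116 kJ/mol.

−116 kJ/mol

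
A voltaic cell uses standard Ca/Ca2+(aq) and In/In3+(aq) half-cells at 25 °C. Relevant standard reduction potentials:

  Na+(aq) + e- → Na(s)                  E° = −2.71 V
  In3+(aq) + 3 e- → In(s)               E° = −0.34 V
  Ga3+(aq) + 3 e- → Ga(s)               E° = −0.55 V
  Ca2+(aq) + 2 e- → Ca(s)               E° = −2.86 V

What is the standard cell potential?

Of the two couples in this cell, the one with the more positive reduction potential is reduced at the cathode: here that is In³⁺/In (−0.34 V); Ca²⁺/Ca (−2.86 V) is the anode.
E°cell = E°(cathode) − E°(anode) = −0.34 − (−2.86) = +2.52 V.

+2.52 V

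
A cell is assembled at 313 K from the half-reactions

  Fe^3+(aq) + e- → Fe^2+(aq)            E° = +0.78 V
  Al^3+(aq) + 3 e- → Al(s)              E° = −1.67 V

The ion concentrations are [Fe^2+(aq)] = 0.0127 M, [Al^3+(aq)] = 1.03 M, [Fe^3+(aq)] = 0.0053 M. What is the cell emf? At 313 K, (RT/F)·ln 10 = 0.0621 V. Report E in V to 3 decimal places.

The Fe³⁺/Fe²⁺ couple has the more positive E°, so it is the cathode; Al³⁺/Al is the anode.
E°cell = E°cat − E°an = +0.78 − (−1.67) = +2.45 V; n = 3.
Balancing gives 3 Fe^3+(aq) + Al(s) → 3 Fe^2+(aq) + Al^3+(aq); hence Q = ([Fe^2+(aq)]^3·[Al^3+(aq)]) / [Fe^3+(aq)]^3 = 14.2 (log Q = 1.151).
Applying E = E° − (RT ln10/nF)·log Q gives +2.45 − (0.0621/3)(1.151) = +2.426 V.

+2.426 V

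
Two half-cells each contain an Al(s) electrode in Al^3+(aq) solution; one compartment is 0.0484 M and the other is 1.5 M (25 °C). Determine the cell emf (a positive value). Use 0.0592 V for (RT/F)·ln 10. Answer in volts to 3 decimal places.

0.029 V

For a concentration cell E°cell = 0, since both electrodes use the same couple.
The compartment with the higher Al^3+(aq) concentration (1.5 M) acts as the cathode; ions are reduced there and produced at the dilute (0.0484 M) anode.
With n = 3, Ecell = −(0.0592/3)·log([dilute]/[conc]) = −(0.0592/3)·log(0.0484/1.5) = +0.029 V.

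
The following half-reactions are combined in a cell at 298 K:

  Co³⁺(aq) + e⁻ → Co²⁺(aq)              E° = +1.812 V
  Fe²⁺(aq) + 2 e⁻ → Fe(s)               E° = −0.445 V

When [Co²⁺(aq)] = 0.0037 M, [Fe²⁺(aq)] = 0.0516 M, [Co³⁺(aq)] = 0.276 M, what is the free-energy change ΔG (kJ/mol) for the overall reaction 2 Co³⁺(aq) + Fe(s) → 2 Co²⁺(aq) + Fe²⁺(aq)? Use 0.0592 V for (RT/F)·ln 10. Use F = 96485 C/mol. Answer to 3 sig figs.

−464 kJ/mol

With Co³⁺/Co²⁺ reduced at the cathode, E°cell = +1.812 − (−0.445) = +2.257 V and n = 2.
The reaction quotient is ([Co²⁺(aq)]^2·[Fe²⁺(aq)]) / [Co³⁺(aq)]^2 = 9.27×10^−6; by Nernst, E = +2.257 − (0.0592/2)(−5.033) = +2.4060 V.
Finally ΔG = −nFE = −(2)(96485 C/mol)(+2.4060 V) = −464 kJ/mol.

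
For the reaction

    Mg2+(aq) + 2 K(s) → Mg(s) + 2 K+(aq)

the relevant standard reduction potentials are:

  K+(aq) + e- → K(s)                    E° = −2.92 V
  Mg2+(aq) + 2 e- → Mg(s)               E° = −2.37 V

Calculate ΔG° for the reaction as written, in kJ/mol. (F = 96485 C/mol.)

−106 kJ/mol

In the reaction as written Mg2+(aq) is reduced, so the Mg²⁺/Mg couple is the cathode and K⁺/K is the anode.
E°cell = −2.37 − (−2.92) = +0.55 V; balancing electrons gives n = 2.
ΔG° = −nFE°cell = −(2)(96485)(+0.55) J/mol = −106 kJ/mol.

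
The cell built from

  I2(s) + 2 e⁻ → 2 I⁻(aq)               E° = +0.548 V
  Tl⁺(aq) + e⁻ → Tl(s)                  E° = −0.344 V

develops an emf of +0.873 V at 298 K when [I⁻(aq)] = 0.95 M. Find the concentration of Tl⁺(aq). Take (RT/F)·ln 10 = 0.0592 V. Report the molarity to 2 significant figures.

2.2 M

With I₂/I⁻ at the cathode and Tl⁺/Tl at the anode, E°cell = +0.548 − (−0.344) = +0.892 V (n = 2).
Rearranging E = E° − (0.0592/n)·log Q gives log Q = 2(+0.892 − (+0.873))/0.0592 = 0.642.
The balanced reaction is I2(s) + 2 Tl(s) → 2 I⁻(aq) + 2 Tl⁺(aq), so Q = [I⁻(aq)]^2·[Tl⁺(aq)]^2.
Substituting the known concentrations and solving, log [Tl⁺(aq)] = 0.343 and [Tl⁺(aq)] = 2.2 M.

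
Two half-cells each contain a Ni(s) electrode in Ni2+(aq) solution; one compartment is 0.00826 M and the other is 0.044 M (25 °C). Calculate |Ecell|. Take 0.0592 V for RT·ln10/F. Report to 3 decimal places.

For a concentration cell E°cell = 0, since both electrodes use the same couple.
The compartment with the higher Ni2+(aq) concentration (0.044 M) acts as the cathode; ions are reduced there and produced at the dilute (0.00826 M) anode.
With n = 2, Ecell = −(0.0592/2)·log([dilute]/[conc]) = −(0.0592/2)·log(0.00826/0.044) = +0.022 V.

0.022 V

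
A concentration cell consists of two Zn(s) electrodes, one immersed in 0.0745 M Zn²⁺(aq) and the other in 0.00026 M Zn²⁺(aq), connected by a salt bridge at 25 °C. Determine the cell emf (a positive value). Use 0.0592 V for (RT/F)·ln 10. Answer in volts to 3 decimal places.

For a concentration cell E°cell = 0, since both electrodes use the same couple.
The compartment with the higher Zn²⁺(aq) concentration (0.0745 M) acts as the cathode; ions are reduced there and produced at the dilute (0.00026 M) anode.
With n = 2, Ecell = −(0.0592/2)·log([dilute]/[conc]) = −(0.0592/2)·log(0.00026/0.0745) = +0.073 V.

0.073 V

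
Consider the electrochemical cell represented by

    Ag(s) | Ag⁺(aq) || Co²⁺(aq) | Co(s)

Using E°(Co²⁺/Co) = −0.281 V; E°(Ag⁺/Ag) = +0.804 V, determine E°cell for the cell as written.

−1.085 V

By convention the left-hand electrode in cell notation is the anode (oxidation) and the right-hand electrode is the cathode (reduction).
E°cell = E°(right) − E°(left) = −0.281 − (+0.804) = −1.085 V.
The negative sign shows that, as written, the cell would require an external voltage to drive the reaction.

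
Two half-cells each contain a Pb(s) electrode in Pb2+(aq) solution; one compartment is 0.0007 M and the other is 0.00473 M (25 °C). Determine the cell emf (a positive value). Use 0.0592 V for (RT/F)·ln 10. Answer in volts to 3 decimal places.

0.025 V

For a concentration cell E°cell = 0, since both electrodes use the same couple.
The compartment with the higher Pb2+(aq) concentration (0.00473 M) acts as the cathode; ions are reduced there and produced at the dilute (0.0007 M) anode.
With n = 2, Ecell = −(0.0592/2)·log([dilute]/[conc]) = −(0.0592/2)·log(0.0007/0.00473) = +0.025 V.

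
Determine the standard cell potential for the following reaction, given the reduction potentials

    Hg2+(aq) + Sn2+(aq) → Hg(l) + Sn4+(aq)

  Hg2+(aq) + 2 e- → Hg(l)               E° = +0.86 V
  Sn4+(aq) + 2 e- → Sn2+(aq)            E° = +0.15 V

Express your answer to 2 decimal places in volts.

Hg2+(aq) gains electrons, so the Hg²⁺/Hg couple is the cathode; the Sn⁴⁺/Sn²⁺ couple is the anode.
E°cell = E°(cathode) − E°(anode) = +0.86 − (+0.15) = +0.71 V.
The positive value indicates the reaction is spontaneous as written.

+0.71 V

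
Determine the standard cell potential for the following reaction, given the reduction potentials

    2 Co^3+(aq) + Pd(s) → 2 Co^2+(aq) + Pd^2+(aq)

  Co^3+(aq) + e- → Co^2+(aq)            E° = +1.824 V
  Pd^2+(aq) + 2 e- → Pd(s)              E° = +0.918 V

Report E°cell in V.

+0.906 V

Co^3+(aq) gains electrons, so the Co³⁺/Co²⁺ couple is the cathode; the Pd²⁺/Pd couple is the anode.
E°cell = E°(cathode) − E°(anode) = +1.824 − (+0.918) = +0.906 V.
The positive value indicates the reaction is spontaneous as written.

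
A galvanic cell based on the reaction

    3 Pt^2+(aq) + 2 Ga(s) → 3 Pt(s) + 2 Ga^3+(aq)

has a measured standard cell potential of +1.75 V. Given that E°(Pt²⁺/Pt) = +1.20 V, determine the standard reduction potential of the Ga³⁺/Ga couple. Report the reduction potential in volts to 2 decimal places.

−0.55 V

In the reaction as written the Pt²⁺/Pt couple is reduced (cathode) and Ga³⁺/Ga is oxidized (anode), so E°cell = E°(Pt²⁺/Pt) − E°(Ga³⁺/Ga).
E°(Ga³⁺/Ga) = E°(cathode) − E°cell = +1.20 − (+1.75) = −0.55 V.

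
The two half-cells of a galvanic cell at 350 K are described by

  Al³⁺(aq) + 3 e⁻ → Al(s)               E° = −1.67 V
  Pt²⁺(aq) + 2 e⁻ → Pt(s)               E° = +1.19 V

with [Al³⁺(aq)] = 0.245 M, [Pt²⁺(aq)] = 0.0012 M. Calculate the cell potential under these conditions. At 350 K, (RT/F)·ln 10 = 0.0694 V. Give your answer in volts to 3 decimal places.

The Pt²⁺/Pt couple has the more positive E°, so it is the cathode; Al³⁺/Al is the anode.
The standard potential is +1.19 − (−1.67) = +2.86 V and the balanced reaction transfers n = 6 electrons.
For the overall reaction 3 Pt²⁺(aq) + 2 Al(s) → 3 Pt(s) + 2 Al³⁺(aq), Q = [Al³⁺(aq)]^2 / [Pt²⁺(aq)]^3 = 3.47×10^7, giving log Q = 7.541.
By the Nernst equation, E = +2.86 − (0.0694/6)·(7.541) = +2.773 V.

+2.773 V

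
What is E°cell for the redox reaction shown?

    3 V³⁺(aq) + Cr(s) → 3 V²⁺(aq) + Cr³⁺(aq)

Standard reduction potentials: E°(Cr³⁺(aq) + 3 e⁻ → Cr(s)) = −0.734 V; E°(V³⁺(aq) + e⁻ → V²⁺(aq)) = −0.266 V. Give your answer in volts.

V³⁺(aq) gains electrons, so the V³⁺/V²⁺ couple is the cathode; the Cr³⁺/Cr couple is the anode.
E°cell = E°(cathode) − E°(anode) = −0.266 − (−0.734) = +0.468 V.

+0.468 V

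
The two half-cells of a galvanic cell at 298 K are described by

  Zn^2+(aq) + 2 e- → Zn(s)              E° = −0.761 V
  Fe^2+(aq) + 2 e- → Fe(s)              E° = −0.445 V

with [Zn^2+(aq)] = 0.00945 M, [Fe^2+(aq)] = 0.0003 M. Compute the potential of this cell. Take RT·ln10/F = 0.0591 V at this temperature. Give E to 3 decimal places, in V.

+0.272 V

The Fe²⁺/Fe couple has the more positive E°, so it is the cathode; Zn²⁺/Zn is the anode.
The standard potential is −0.445 − (−0.761) = +0.316 V and the balanced reaction transfers n = 2 electrons.
For the overall reaction Fe^2+(aq) + Zn(s) → Fe(s) + Zn^2+(aq), Q = [Zn^2+(aq)] / [Fe^2+(aq)] = 31.5, giving log Q = 1.498.
By the Nernst equation, E = +0.316 − (0.0591/2)·(1.498) = +0.272 V.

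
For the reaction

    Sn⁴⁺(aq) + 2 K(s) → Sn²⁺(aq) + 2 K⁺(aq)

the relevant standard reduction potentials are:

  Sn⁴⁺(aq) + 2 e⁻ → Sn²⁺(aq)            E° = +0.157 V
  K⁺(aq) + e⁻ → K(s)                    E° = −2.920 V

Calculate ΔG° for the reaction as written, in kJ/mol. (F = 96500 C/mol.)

−594 kJ/mol

In the reaction as written Sn⁴⁺(aq) is reduced, so the Sn⁴⁺/Sn²⁺ couple is the cathode and K⁺/K is the anode.
E°cell = +0.157 − (−2.920) = +3.077 V; balancing electrons gives n = 2.
ΔG° = −nFE°cell = −(2)(96500)(+3.077) J/mol = −594 kJ/mol.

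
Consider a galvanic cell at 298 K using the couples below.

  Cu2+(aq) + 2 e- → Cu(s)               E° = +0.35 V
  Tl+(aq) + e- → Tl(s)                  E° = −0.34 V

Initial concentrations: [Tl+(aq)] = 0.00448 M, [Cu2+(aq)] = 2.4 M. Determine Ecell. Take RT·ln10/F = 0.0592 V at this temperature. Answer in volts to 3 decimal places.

+0.840 V

Cu²⁺/Cu is reduced (cathode, E° = +0.35 V) and Tl⁺/Tl is oxidized (anode).
E°cell = E°cat − E°an = +0.35 − (−0.34) = +0.69 V; n = 2.
For the overall reaction Cu2+(aq) + 2 Tl(s) → Cu(s) + 2 Tl+(aq), Q = [Tl+(aq)]^2 / [Cu2+(aq)] = 8.36×10^−6, giving log Q = −5.078.
E = E° − (0.0592/n)·log Q = +0.69 − (0.0592/2)(−5.078) = +0.840 V.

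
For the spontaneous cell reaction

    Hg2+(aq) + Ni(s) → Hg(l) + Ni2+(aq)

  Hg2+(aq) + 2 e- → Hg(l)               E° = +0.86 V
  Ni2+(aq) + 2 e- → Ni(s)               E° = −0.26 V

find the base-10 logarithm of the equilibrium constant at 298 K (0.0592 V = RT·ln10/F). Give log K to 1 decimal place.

log K = 37.8

The Hg²⁺/Hg couple is reduced (cathode); E°cell = +0.86 − (−0.26) = +1.12 V with n = 2.
At equilibrium E = 0, so log K = nE°cell / 0.0592 = (2)(+1.12) / 0.0592 = 37.8.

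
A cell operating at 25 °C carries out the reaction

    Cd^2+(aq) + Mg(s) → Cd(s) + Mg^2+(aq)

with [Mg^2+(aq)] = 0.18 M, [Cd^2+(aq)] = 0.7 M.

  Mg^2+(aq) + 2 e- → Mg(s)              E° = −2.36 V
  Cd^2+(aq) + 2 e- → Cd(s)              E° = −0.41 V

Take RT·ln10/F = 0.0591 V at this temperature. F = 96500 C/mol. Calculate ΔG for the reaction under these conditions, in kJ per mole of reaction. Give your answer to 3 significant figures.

−380 kJ/mol

E°cell = −0.41 − (−2.36) = +1.95 V; the balanced reaction transfers n = 2 electrons.
Q = [Mg^2+(aq)] / [Cd^2+(aq)] = 0.257, so log Q = −0.590 and E = +1.95 − (0.0591/2)(−0.590) = +1.9674 V.
ΔG = −nFE = −(2)(96500)(+1.9674) J/mol = −380 kJ/mol.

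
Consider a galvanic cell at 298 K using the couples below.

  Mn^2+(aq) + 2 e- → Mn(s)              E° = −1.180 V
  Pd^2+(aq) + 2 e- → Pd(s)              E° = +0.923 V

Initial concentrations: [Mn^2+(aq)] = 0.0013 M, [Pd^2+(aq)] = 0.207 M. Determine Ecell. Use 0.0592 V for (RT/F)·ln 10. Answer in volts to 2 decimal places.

+2.17 V

Pd²⁺/Pd is reduced (cathode, E° = +0.923 V) and Mn²⁺/Mn is oxidized (anode).
E°cell = E°cat − E°an = +0.923 − (−1.180) = +2.103 V; n = 2.
Balancing gives Pd^2+(aq) + Mn(s) → Pd(s) + Mn^2+(aq); hence Q = [Mn^2+(aq)] / [Pd^2+(aq)] = 0.00628 (log Q = −2.202).
By the Nernst equation, E = +2.103 − (0.0592/2)·(−2.202) = +2.17 V.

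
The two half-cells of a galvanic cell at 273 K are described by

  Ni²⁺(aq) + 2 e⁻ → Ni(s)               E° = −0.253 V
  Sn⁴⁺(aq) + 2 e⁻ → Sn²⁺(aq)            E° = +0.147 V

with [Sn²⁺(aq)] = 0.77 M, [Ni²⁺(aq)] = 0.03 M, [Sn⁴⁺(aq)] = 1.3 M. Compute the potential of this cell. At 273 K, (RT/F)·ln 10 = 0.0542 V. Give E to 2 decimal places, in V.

The Sn⁴⁺/Sn²⁺ couple has the more positive E°, so it is the cathode; Ni²⁺/Ni is the anode.
E°cell = +0.147 − (−0.253) = +0.400 V, with n = 2 electrons transferred.
Balancing gives Sn⁴⁺(aq) + Ni(s) → Sn²⁺(aq) + Ni²⁺(aq); hence Q = ([Sn²⁺(aq)]·[Ni²⁺(aq)]) / [Sn⁴⁺(aq)] = 0.0178 (log Q = −1.750).
E = E° − (0.0542/n)·log Q = +0.400 − (0.0542/2)(−1.750) = +0.45 V.

+0.45 V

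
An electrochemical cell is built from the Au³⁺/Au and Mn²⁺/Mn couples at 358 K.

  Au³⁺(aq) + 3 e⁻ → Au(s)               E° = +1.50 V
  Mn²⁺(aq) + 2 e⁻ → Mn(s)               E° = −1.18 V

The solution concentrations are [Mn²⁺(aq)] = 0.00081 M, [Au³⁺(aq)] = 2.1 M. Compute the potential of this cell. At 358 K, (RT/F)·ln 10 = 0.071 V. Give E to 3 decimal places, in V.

+2.797 V

The Au³⁺/Au couple has the more positive E°, so it is the cathode; Mn²⁺/Mn is the anode.
The standard potential is +1.50 − (−1.18) = +2.68 V and the balanced reaction transfers n = 6 electrons.
Balancing gives 2 Au³⁺(aq) + 3 Mn(s) → 2 Au(s) + 3 Mn²⁺(aq); hence Q = [Mn²⁺(aq)]^3 / [Au³⁺(aq)]^2 = 1.21×10^−10 (log Q = −9.919).
Applying E = E° − (RT ln10/nF)·log Q gives +2.68 − (0.071/6)(−9.919) = +2.797 V.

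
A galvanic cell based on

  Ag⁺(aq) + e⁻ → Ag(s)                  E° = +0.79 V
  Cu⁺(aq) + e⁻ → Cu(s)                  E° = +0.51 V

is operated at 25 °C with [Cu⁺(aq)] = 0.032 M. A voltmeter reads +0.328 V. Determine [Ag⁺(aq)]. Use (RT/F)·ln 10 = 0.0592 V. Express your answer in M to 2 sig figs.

0.21 M

The Ag⁺/Ag couple has the larger reduction potential, so it is the cathode: E°cell = +0.79 − (+0.51) = +0.28 V and n = 1.
Rearranging E = E° − (0.0592/n)·log Q gives log Q = 1(+0.28 − (+0.328))/0.0592 = −0.811.
Balancing electrons gives Ag⁺(aq) + Cu(s) → Ag(s) + Cu⁺(aq); thus Q = [Cu⁺(aq)] / [Ag⁺(aq)].
Substituting the known concentrations and solving, log [Ag⁺(aq)] = −0.684 and [Ag⁺(aq)] = 0.21 M.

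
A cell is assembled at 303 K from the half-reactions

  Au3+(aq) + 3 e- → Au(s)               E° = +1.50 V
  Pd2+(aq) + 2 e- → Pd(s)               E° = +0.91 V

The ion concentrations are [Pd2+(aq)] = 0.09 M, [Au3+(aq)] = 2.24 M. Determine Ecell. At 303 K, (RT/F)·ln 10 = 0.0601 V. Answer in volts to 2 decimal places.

+0.63 V

Since E°(Au³⁺/Au) > E°(Pd²⁺/Pd), Au³⁺/Au serves as the cathode.
E°cell = +1.50 − (+0.91) = +0.59 V, with n = 6 electrons transferred.
Balancing gives 2 Au3+(aq) + 3 Pd(s) → 2 Au(s) + 3 Pd2+(aq); hence Q = [Pd2+(aq)]^3 / [Au3+(aq)]^2 = 0.000145 (log Q = −3.838).
E = E° − (0.0601/n)·log Q = +0.59 − (0.0601/6)(−3.838) = +0.63 V.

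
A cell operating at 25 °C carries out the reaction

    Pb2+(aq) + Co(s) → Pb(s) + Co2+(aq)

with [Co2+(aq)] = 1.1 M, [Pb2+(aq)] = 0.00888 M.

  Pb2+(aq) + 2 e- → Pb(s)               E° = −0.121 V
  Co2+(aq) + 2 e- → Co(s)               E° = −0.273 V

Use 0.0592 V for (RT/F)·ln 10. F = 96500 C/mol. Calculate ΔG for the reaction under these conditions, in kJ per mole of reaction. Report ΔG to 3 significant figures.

The standard cell potential is −0.121 − (−0.273) = +0.152 V, with n = 2 electrons in the balanced equation.
The reaction quotient is [Co2+(aq)] / [Pb2+(aq)] = 124; by Nernst, E = +0.152 − (0.0592/2)(2.093) = +0.0900 V.
ΔG = −nFE = −(2)(96500)(+0.0900) J/mol = −17.4 kJ/mol.

−17.4 kJ/mol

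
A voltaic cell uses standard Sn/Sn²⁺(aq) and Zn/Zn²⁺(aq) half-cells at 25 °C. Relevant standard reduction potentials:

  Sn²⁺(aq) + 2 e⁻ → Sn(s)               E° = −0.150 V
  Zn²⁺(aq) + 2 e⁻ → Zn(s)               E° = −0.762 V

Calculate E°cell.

The Sn²⁺/Sn couple has the higher E°, so Sn ion is reduced (cathode) and Zn is oxidized (anode).
E°cell = E°(cathode) − E°(anode) = −0.150 − (−0.762) = +0.612 V.

+0.612 V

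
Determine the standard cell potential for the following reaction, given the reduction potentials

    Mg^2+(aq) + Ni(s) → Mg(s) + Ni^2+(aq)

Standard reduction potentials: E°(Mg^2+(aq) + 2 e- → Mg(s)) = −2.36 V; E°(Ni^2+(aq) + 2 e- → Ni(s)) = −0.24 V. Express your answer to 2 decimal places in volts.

−2.12 V

In the reaction as written, Mg^2+(aq) is reduced (cathode) and Ni^2+(aq) is produced by oxidation at the anode.
E°cell = E°(cathode) − E°(anode) = −2.36 − (−0.24) = −2.12 V.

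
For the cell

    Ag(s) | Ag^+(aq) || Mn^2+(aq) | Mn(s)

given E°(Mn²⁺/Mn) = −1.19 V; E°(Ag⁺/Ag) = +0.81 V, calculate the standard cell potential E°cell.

By convention the left-hand electrode in cell notation is the anode (oxidation) and the right-hand electrode is the cathode (reduction).
E°cell = E°(right) − E°(left) = −1.19 − (+0.81) = −2.00 V.
The negative sign shows that, as written, the cell would require an external voltage to drive the reaction.

−2.00 V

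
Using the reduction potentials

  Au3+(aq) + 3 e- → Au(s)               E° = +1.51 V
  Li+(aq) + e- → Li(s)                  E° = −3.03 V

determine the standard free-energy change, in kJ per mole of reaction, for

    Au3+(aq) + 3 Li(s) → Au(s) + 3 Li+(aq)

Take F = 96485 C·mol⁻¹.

In the reaction as written Au3+(aq) is reduced, so the Au³⁺/Au couple is the cathode and Li⁺/Li is the anode.
E°cell = +1.51 − (−3.03) = +4.54 V; balancing electrons gives n = 3.
ΔG° = −nFE°cell = −(3)(96485)(+4.54) J/mol = −1314 kJ/mol.

−1314 kJ/mol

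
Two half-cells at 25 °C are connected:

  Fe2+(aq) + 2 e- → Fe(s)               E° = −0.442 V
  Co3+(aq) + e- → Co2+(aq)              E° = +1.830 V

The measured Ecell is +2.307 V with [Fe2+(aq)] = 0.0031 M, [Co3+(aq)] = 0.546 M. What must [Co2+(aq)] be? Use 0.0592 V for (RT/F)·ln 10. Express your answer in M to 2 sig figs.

The Co³⁺/Co²⁺ couple has the larger reduction potential, so it is the cathode: E°cell = +1.830 − (−0.442) = +2.272 V and n = 2.
Since E = E° − (0.0592/n)·log Q, log Q = n(E° − E)/0.0592 = −1.182.
For 2 Co3+(aq) + Fe(s) → 2 Co2+(aq) + Fe2+(aq), the reaction quotient is Q = ([Co2+(aq)]^2·[Fe2+(aq)]) / [Co3+(aq)]^2.
Isolating [Co2+(aq)] in Q = 10^{−1.182} yields log [Co2+(aq)] = 0.401, i.e. 2.5 M.

2.5 M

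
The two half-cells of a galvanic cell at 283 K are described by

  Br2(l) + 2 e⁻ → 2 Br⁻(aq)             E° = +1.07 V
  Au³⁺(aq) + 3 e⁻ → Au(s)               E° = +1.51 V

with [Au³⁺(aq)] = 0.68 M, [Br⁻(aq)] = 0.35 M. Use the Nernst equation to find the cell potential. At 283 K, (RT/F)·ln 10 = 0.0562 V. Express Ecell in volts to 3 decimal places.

+0.411 V

Au³⁺/Au is reduced (cathode, E° = +1.51 V) and Br₂/Br⁻ is oxidized (anode).
E°cell = +1.51 − (+1.07) = +0.44 V, with n = 6 electrons transferred.
The balanced reaction is 2 Au³⁺(aq) + 6 Br⁻(aq) → 2 Au(s) + 3 Br2(l), so Q = 1 / ([Au³⁺(aq)]^2·[Br⁻(aq)]^6) = 1.18×10^3 and log Q = 3.071.
By the Nernst equation, E = +0.44 − (0.0562/6)·(3.071) = +0.411 V.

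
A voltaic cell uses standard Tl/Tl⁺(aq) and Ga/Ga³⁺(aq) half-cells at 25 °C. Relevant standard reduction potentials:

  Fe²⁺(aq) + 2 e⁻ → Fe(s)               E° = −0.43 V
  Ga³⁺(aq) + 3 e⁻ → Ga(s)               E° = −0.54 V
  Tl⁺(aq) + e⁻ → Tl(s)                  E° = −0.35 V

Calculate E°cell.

Of the two couples in this cell, the one with the more positive reduction potential is reduced at the cathode: here that is Tl⁺/Tl (−0.35 V); Ga³⁺/Ga (−0.54 V) is the anode.
E°cell = E°(cathode) − E°(anode) = −0.35 − (−0.54) = +0.19 V.

+0.19 V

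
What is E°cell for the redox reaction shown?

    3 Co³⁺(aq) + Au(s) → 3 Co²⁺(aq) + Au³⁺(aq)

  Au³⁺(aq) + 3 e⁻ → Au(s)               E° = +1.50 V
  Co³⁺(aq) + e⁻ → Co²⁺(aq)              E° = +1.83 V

+0.33 V

In the reaction as written, Co³⁺(aq) is reduced (cathode) and Au³⁺(aq) is produced by oxidation at the anode.
E°cell = E°(cathode) − E°(anode) = +1.83 − (+1.50) = +0.33 V.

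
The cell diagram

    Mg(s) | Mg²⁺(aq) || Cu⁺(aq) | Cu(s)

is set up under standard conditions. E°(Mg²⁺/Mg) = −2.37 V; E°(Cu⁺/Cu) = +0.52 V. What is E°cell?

+2.89 V

By convention the left-hand electrode in cell notation is the anode (oxidation) and the right-hand electrode is the cathode (reduction).
E°cell = E°(right) − E°(left) = +0.52 − (−2.37) = +2.89 V.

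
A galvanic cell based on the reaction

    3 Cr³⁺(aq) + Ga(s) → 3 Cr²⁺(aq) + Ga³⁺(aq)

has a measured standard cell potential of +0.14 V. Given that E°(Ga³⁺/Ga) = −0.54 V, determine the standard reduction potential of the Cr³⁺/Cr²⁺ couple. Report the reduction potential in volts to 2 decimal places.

In the reaction as written the Cr³⁺/Cr²⁺ couple is reduced (cathode) and Ga³⁺/Ga is oxidized (anode), so E°cell = E°(Cr³⁺/Cr²⁺) − E°(Ga³⁺/Ga).
E°(Cr³⁺/Cr²⁺) = E°cell + E°(anode) = +0.14 + (−0.54) = −0.40 V.

−0.40 V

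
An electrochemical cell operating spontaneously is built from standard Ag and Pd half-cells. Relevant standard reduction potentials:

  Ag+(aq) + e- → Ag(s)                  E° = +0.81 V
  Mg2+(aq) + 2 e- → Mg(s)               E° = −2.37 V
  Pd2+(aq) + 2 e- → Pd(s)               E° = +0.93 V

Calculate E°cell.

+0.12 V

The Pd²⁺/Pd couple has the higher E°, so Pd ion is reduced (cathode) and Ag is oxidized (anode).
E°cell = E°(cathode) − E°(anode) = +0.93 − (+0.81) = +0.12 V.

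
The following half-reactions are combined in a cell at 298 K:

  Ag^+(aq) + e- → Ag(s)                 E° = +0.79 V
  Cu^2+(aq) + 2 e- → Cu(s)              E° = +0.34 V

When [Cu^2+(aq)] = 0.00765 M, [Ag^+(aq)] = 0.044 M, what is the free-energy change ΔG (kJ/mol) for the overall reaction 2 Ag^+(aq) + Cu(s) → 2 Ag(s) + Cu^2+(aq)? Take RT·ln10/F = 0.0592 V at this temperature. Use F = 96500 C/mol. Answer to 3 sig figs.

−83.4 kJ/mol

E°cell = +0.79 − (+0.34) = +0.45 V; the balanced reaction transfers n = 2 electrons.
Here Q = [Cu^2+(aq)] / [Ag^+(aq)]^2 = 3.95 (log Q = 0.597), giving E = +0.45 − (0.0592/2)·(0.597) = +0.4323 V.
Then ΔG = −nFE = −2 × 96500 × +0.4323 J/mol = −83.4 kJ/mol.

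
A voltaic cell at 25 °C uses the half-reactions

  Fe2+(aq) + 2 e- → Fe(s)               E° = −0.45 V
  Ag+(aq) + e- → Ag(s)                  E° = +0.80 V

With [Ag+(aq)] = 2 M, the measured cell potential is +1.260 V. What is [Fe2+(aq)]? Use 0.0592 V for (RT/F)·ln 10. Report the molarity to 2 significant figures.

1.8 M

With Ag⁺/Ag at the cathode and Fe²⁺/Fe at the anode, E°cell = +0.80 − (−0.45) = +1.25 V (n = 2).
Since E = E° − (0.0592/n)·log Q, log Q = n(E° − E)/0.0592 = −0.338.
Balancing electrons gives 2 Ag+(aq) + Fe(s) → 2 Ag(s) + Fe2+(aq); thus Q = [Fe2+(aq)] / [Ag+(aq)]^2.
Substituting the known concentrations and solving, log [Fe2+(aq)] = 0.264 and [Fe2+(aq)] = 1.8 M.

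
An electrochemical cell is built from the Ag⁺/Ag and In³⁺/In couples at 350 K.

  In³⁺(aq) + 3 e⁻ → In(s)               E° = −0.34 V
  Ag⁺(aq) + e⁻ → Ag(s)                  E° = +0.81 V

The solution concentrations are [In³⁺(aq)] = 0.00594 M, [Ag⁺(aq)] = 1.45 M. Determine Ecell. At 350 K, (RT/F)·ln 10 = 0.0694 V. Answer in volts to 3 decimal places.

Ag⁺/Ag is reduced (cathode, E° = +0.81 V) and In³⁺/In is oxidized (anode).
The standard potential is +0.81 − (−0.34) = +1.15 V and the balanced reaction transfers n = 3 electrons.
Balancing gives 3 Ag⁺(aq) + In(s) → 3 Ag(s) + In³⁺(aq); hence Q = [In³⁺(aq)] / [Ag⁺(aq)]^3 = 0.00195 (log Q = −2.710).
Applying E = E° − (RT ln10/nF)·log Q gives +1.15 − (0.0694/3)(−2.710) = +1.213 V.

+1.213 V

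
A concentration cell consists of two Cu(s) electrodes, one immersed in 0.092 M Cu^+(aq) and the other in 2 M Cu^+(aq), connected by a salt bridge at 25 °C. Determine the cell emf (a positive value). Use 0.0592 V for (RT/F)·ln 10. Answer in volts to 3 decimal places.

For a concentration cell E°cell = 0, since both electrodes use the same couple.
The compartment with the higher Cu^+(aq) concentration (2 M) acts as the cathode; ions are reduced there and produced at the dilute (0.092 M) anode.
With n = 1, Ecell = −(0.0592/1)·log([dilute]/[conc]) = −(0.0592/1)·log(0.092/2) = +0.079 V.

0.079 V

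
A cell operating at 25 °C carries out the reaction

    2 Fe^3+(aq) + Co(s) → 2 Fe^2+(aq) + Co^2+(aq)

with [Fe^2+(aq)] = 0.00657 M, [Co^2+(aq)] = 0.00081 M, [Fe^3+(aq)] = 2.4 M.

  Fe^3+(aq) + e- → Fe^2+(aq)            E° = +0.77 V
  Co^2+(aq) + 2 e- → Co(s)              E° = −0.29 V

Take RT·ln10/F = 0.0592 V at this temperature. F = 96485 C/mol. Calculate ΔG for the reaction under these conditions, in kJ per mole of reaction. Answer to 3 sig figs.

E°cell = +0.77 − (−0.29) = +1.06 V; the balanced reaction transfers n = 2 electrons.
Q = ([Fe^2+(aq)]^2·[Co^2+(aq)]) / [Fe^3+(aq)]^2 = 6.07×10^−9, so log Q = −8.217 and E = +1.06 − (0.0592/2)(−8.217) = +1.3032 V.
Finally ΔG = −nFE = −(2)(96485 C/mol)(+1.3032 V) = −251 kJ/mol.

−251 kJ/mol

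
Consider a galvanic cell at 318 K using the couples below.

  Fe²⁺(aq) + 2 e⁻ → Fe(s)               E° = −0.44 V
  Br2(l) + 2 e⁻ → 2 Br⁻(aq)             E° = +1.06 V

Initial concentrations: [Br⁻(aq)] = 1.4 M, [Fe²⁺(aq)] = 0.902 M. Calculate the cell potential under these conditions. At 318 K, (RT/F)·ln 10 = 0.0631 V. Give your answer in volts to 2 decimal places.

Br₂/Br⁻ is reduced (cathode, E° = +1.06 V) and Fe²⁺/Fe is oxidized (anode).
E°cell = E°cat − E°an = +1.06 − (−0.44) = +1.50 V; n = 2.
Balancing gives Br2(l) + Fe(s) → 2 Br⁻(aq) + Fe²⁺(aq); hence Q = [Br⁻(aq)]^2·[Fe²⁺(aq)] = 1.77 (log Q = 0.247).
By the Nernst equation, E = +1.50 − (0.0631/2)·(0.247) = +1.49 V.

+1.49 V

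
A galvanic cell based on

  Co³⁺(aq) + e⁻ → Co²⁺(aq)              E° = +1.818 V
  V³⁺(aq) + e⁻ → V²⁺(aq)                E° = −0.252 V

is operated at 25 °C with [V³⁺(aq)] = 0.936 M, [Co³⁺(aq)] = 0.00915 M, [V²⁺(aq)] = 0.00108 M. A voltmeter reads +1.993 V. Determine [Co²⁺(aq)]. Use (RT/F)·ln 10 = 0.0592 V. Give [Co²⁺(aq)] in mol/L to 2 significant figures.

0.00021 M

The Co³⁺/Co²⁺ couple has the larger reduction potential, so it is the cathode: E°cell = +1.818 − (−0.252) = +2.070 V and n = 1.
Rearranging E = E° − (0.0592/n)·log Q gives log Q = 1(+2.070 − (+1.993))/0.0592 = 1.301.
For Co³⁺(aq) + V²⁺(aq) → Co²⁺(aq) + V³⁺(aq), the reaction quotient is Q = ([Co²⁺(aq)]·[V³⁺(aq)]) / ([Co³⁺(aq)]·[V²⁺(aq)]).
Solving for the unknown gives log [Co²⁺(aq)] = −3.675, so [Co²⁺(aq)] ≈ 0.00021 M.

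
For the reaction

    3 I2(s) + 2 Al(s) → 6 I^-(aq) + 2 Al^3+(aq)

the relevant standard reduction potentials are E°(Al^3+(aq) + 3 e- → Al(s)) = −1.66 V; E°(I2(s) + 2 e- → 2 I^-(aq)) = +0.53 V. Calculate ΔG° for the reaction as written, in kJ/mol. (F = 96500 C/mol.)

−1268 kJ/mol

In the reaction as written I2(s) is reduced, so the I₂/I⁻ couple is the cathode and Al³⁺/Al is the anode.
E°cell = +0.53 − (−1.66) = +2.19 V; balancing electrons gives n = 6.
ΔG° = −nFE°cell = −(6)(96500)(+2.19) J/mol = −1268 kJ/mol.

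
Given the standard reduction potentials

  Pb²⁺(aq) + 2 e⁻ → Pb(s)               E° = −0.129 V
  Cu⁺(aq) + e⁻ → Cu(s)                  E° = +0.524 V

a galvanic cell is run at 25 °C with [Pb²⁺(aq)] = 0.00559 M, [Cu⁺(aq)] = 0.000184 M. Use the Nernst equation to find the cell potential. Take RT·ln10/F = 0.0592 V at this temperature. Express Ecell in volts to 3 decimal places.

+0.499 V

Since E°(Cu⁺/Cu) > E°(Pb²⁺/Pb), Cu⁺/Cu serves as the cathode.
E°cell = +0.524 − (−0.129) = +0.653 V, with n = 2 electrons transferred.
Balancing gives 2 Cu⁺(aq) + Pb(s) → 2 Cu(s) + Pb²⁺(aq); hence Q = [Pb²⁺(aq)] / [Cu⁺(aq)]^2 = 1.65×10^5 (log Q = 5.218).
By the Nernst equation, E = +0.653 − (0.0592/2)·(5.218) = +0.499 V.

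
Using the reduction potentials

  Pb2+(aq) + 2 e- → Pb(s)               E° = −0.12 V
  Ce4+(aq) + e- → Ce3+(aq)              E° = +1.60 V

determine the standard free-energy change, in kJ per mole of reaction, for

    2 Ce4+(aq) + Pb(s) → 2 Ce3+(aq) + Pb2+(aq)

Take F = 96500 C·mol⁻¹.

In the reaction as written Ce4+(aq) is reduced, so the Ce⁴⁺/Ce³⁺ couple is the cathode and Pb²⁺/Pb is the anode.
E°cell = +1.60 − (−0.12) = +1.72 V; balancing electrons gives n = 2.
ΔG° = −nFE°cell = −(2)(96500)(+1.72) J/mol = −332 kJ/mol.

−332 kJ/mol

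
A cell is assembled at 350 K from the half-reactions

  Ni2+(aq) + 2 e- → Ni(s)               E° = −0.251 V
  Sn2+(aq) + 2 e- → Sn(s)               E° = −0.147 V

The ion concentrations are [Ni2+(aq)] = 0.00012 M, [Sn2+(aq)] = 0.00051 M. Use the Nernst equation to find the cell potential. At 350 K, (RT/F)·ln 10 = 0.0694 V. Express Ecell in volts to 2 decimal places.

+0.13 V

The Sn²⁺/Sn couple has the more positive E°, so it is the cathode; Ni²⁺/Ni is the anode.
E°cell = E°cat − E°an = −0.147 − (−0.251) = +0.104 V; n = 2.
Balancing gives Sn2+(aq) + Ni(s) → Sn(s) + Ni2+(aq); hence Q = [Ni2+(aq)] / [Sn2+(aq)] = 0.235 (log Q = −0.628).
E = E° − (0.0694/n)·log Q = +0.104 − (0.0694/2)(−0.628) = +0.13 V.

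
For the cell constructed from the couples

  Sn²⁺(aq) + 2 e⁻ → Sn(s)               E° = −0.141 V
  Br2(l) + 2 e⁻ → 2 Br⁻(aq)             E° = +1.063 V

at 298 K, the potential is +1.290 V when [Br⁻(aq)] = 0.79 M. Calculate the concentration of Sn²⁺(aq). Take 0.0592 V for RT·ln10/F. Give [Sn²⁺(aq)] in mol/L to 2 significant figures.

With Br₂/Br⁻ at the cathode and Sn²⁺/Sn at the anode, E°cell = +1.063 − (−0.141) = +1.204 V (n = 2).
Rearranging E = E° − (0.0592/n)·log Q gives log Q = 2(+1.204 − (+1.290))/0.0592 = −2.905.
The balanced reaction is Br2(l) + Sn(s) → 2 Br⁻(aq) + Sn²⁺(aq), so Q = [Br⁻(aq)]^2·[Sn²⁺(aq)].
Isolating [Sn²⁺(aq)] in Q = 10^{−2.905} yields log [Sn²⁺(aq)] = −2.700, i.e. 0.0020 M.

0.0020 M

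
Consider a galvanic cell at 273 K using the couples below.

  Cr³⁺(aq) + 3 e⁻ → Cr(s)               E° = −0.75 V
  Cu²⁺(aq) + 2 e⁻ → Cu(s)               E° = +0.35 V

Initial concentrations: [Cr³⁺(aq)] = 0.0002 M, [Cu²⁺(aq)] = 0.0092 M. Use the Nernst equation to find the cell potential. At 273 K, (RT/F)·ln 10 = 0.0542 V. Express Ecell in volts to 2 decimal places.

Since E°(Cu²⁺/Cu) > E°(Cr³⁺/Cr), Cu²⁺/Cu serves as the cathode.
The standard potential is +0.35 − (−0.75) = +1.10 V and the balanced reaction transfers n = 6 electrons.
Balancing gives 3 Cu²⁺(aq) + 2 Cr(s) → 3 Cu(s) + 2 Cr³⁺(aq); hence Q = [Cr³⁺(aq)]^2 / [Cu²⁺(aq)]^3 = 0.0514 (log Q = −1.289).
Applying E = E° − (RT ln10/nF)·log Q gives +1.10 − (0.0542/6)(−1.289) = +1.11 V.

+1.11 V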